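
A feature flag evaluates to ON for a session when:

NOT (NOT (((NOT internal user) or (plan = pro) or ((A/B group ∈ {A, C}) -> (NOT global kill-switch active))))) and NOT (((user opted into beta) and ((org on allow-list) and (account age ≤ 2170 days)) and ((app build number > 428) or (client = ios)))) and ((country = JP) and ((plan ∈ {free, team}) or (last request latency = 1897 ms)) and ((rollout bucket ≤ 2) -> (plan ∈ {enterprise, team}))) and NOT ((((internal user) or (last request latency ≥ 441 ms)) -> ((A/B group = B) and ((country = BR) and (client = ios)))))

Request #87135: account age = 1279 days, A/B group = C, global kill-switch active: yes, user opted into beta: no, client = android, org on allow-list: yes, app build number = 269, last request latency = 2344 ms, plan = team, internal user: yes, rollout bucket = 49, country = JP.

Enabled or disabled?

Disabled

Atomic conditions:
  NOT internal user: yes → false
  plan = pro: team == pro is false
  A/B group ∈ {A, C}: C is in the set → true
  NOT global kill-switch active: yes → false
  user opted into beta: no → false
  org on allow-list: yes → true
  account age ≤ 2170 days: 1279 ≤ 2170 is true
  app build number > 428: 269 > 428 is false
  client = ios: android == ios is false
  country = JP: JP == JP is true
  plan ∈ {free, team}: team is in the set → true
  last request latency = 1897 ms: 2344 == 1897 is false
  rollout bucket ≤ 2: 49 ≤ 2 is false
  plan ∈ {enterprise, team}: team is in the set → true
  internal user: yes → true
  last request latency ≥ 441 ms: 2344 ≥ 441 is true
  A/B group = B: C == B is false
  country = BR: JP == BR is false
Combine:
[1.1.1.3] true → false = false
[1.1.1] false OR false OR false = false
[1.1] NOT false = true
[1] NOT true = false
[2.1.2] true AND true = true
[2.1.3] false OR false = false
[2.1] false AND true AND false = false
[2] NOT false = true
[3.2] true OR false = true
[3.3] false → true (antecedent false ⇒ implication holds) = true
[3] true AND true AND true = true
[4.1.1] true OR true = true
[4.1.2.2] false AND false = false
[4.1.2] false AND false = false
[4.1] true → false = false
[4] NOT false = true
[root] false AND true AND true AND true = false
Overall: false → disabled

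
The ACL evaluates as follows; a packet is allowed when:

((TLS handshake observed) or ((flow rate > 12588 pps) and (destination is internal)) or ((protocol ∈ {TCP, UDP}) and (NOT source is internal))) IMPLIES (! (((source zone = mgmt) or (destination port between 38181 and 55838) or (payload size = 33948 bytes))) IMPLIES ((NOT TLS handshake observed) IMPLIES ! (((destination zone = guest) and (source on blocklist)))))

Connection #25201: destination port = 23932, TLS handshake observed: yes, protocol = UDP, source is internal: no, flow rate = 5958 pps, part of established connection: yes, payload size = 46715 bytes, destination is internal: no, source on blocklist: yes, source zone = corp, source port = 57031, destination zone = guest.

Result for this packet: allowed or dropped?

Allowed

Atomic conditions:
  TLS handshake observed: yes → true
  flow rate > 12588 pps: 5958 > 12588 is false
  destination is internal: no → false
  protocol ∈ {TCP, UDP}: UDP is in the set → true
  NOT source is internal: no → true
  source zone = mgmt: corp == mgmt is false
  destination port between 38181 and 55838: 23932 in [38181, 55838] is false
  payload size = 33948 bytes: 46715 == 33948 is false
  NOT TLS handshake observed: yes → false
  destination zone = guest: guest == guest is true
  source on blocklist: yes → true
Combine:
[1.2] false AND false = false
[1.3] true AND true = true
[1] true OR false OR true = true
[2.1.1] false OR false OR false = false
[2.1] NOT false = true
[2.2.2.1] true AND true = true
[2.2.2] NOT true = false
[2.2] false → false (antecedent false ⇒ implication holds) = true
[2] true → true = true
[root] true → true = true
Overall: true → allowed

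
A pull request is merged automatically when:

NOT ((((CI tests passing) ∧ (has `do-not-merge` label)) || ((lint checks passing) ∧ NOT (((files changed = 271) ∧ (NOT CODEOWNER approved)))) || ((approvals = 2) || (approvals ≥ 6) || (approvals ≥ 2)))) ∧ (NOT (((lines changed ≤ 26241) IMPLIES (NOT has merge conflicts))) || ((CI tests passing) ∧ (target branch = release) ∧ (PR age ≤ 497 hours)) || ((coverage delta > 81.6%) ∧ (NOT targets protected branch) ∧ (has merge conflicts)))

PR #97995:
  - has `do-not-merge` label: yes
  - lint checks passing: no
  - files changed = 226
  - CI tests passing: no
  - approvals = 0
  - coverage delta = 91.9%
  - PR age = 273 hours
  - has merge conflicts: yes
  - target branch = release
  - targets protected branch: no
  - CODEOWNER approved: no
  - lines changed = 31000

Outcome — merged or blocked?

Atomic conditions:
  CI tests passing: no → false
  has `do-not-merge` label: yes → true
  lint checks passing: no → false
  files changed = 271: 226 == 271 is false
  NOT CODEOWNER approved: no → true
  approvals = 2: 0 == 2 is false
  approvals ≥ 6: 0 ≥ 6 is false
  approvals ≥ 2: 0 ≥ 2 is false
  lines changed ≤ 26241: 31000 ≤ 26241 is false
  NOT has merge conflicts: yes → false
  target branch = release: release == release is true
  PR age ≤ 497 hours: 273 ≤ 497 is true
  coverage delta > 81.6%: 91.9 > 81.6 is true
  NOT targets protected branch: no → true
  has merge conflicts: yes → true
Combine:
[1.1.1] false AND true = false
[1.1.2.2.1] false AND true = false
[1.1.2.2] NOT false = true
[1.1.2] false AND true = false
[1.1.3] false OR false OR false = false
[1.1] false OR false OR false = false
[1] NOT false = true
[2.1.1] false → false (antecedent false ⇒ implication holds) = true
[2.1] NOT true = false
[2.2] false AND true AND true = false
[2.3] true AND true AND true = true
[2] false OR false OR true = true
[root] true AND true = true
Overall: true → merged

Merged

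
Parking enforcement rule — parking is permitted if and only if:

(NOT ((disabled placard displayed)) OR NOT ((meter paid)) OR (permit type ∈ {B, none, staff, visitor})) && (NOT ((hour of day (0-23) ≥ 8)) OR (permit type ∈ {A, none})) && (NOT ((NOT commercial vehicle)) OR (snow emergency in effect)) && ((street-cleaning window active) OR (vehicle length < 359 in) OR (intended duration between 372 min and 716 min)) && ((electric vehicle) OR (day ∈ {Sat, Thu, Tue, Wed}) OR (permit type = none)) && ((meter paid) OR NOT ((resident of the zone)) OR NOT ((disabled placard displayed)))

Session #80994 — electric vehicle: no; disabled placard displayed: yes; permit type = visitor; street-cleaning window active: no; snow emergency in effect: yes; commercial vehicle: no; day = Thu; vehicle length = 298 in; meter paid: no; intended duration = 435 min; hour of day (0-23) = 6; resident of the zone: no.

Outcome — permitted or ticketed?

Permitted

Atomic conditions:
  disabled placard displayed: yes → true
  meter paid: no → false
  permit type ∈ {B, none, staff, visitor}: visitor is in the set → true
  hour of day (0-23) ≥ 8: 6 ≥ 8 is false
  permit type ∈ {A, none}: visitor is not in the set → false
  NOT commercial vehicle: no → true
  snow emergency in effect: yes → true
  street-cleaning window active: no → false
  vehicle length < 359 in: 298 < 359 is true
  intended duration between 372 min and 716 min: 435 in [372, 716] is true
  electric vehicle: no → false
  day ∈ {Sat, Thu, Tue, Wed}: Thu is in the set → true
  permit type = none: visitor == none is false
  resident of the zone: no → false
Combine:
[1.1] NOT true = false
[1.2] NOT false = true
[1] false OR true OR true = true
[2.1] NOT false = true
[2] true OR false = true
[3.1] NOT true = false
[3] false OR true = true
[4] false OR true OR true = true
[5] false OR true OR false = true
[6.2] NOT false = true
[6.3] NOT true = false
[6] false OR true OR false = true
[root] true AND true AND true AND true AND true AND true = true
Overall: true → permitted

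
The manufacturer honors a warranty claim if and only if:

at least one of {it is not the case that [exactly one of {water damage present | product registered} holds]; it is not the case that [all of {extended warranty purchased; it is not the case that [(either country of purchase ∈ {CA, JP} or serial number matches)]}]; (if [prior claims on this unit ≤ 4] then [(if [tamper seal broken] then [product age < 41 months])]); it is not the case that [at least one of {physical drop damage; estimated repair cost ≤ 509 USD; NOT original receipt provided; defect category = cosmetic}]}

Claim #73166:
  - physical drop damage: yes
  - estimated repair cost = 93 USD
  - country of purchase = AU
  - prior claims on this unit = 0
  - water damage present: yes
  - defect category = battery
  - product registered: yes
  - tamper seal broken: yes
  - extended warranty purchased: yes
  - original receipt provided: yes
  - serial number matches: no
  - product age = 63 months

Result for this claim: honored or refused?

Atomic conditions:
  water damage present: yes → true
  product registered: yes → true
  extended warranty purchased: yes → true
  country of purchase ∈ {CA, JP}: AU is not in the set → false
  serial number matches: no → false
  prior claims on this unit ≤ 4: 0 ≤ 4 is true
  tamper seal broken: yes → true
  product age < 41 months: 63 < 41 is false
  physical drop damage: yes → true
  estimated repair cost ≤ 509 USD: 93 ≤ 509 is true
  NOT original receipt provided: yes → false
  defect category = cosmetic: battery == cosmetic is false
Combine:
[1.1] exactly-one(true, true) = false
[1] NOT false = true
[2.1.2.1] false OR false = false
[2.1.2] NOT false = true
[2.1] true AND true = true
[2] NOT true = false
[3.2] true → false = false
[3] true → false = false
[4.1] true OR true OR false OR false = true
[4] NOT true = false
[root] true OR false OR false OR false = true
Overall: true → honored

Honored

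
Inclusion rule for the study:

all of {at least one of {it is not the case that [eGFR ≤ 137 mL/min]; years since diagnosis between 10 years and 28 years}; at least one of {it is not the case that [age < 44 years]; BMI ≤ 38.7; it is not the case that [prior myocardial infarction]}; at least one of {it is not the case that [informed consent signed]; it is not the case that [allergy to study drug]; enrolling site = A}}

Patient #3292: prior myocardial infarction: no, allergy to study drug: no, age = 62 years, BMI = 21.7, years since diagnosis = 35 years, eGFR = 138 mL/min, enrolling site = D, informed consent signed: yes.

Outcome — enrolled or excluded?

Enrolled

Atomic conditions:
  eGFR ≤ 137 mL/min: 138 ≤ 137 is false
  years since diagnosis between 10 years and 28 years: 35 in [10, 28] is false
  age < 44 years: 62 < 44 is false
  BMI ≤ 38.7: 21.7 ≤ 38.7 is true
  prior myocardial infarction: no → false
  informed consent signed: yes → true
  allergy to study drug: no → false
  enrolling site = A: D == A is false
Combine:
[1.1] NOT false = true
[1] true OR false = true
[2.1] NOT false = true
[2.3] NOT false = true
[2] true OR true OR true = true
[3.1] NOT true = false
[3.2] NOT false = true
[3] false OR true OR false = true
[root] true AND true AND true = true
Overall: true → enrolled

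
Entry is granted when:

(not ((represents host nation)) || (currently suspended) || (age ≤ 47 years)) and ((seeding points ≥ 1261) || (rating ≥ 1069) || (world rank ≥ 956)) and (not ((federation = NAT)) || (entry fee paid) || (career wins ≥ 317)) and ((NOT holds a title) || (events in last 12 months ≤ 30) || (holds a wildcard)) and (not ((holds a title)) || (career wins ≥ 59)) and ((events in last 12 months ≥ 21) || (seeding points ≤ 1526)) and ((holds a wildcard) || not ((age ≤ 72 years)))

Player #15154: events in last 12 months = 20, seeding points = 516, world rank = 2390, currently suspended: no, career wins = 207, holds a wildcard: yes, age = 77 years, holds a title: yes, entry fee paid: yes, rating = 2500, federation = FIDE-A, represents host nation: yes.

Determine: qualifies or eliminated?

Eliminated

Atomic conditions:
  represents host nation: yes → true
  currently suspended: no → false
  age ≤ 47 years: 77 ≤ 47 is false
  seeding points ≥ 1261: 516 ≥ 1261 is false
  rating ≥ 1069: 2500 ≥ 1069 is true
  world rank ≥ 956: 2390 ≥ 956 is true
  federation = NAT: FIDE-A == NAT is false
  entry fee paid: yes → true
  career wins ≥ 317: 207 ≥ 317 is false
  NOT holds a title: yes → false
  events in last 12 months ≤ 30: 20 ≤ 30 is true
  holds a wildcard: yes → true
  holds a title: yes → true
  career wins ≥ 59: 207 ≥ 59 is true
  events in last 12 months ≥ 21: 20 ≥ 21 is false
  seeding points ≤ 1526: 516 ≤ 1526 is true
  age ≤ 72 years: 77 ≤ 72 is false
Combine:
[1.1] NOT true = false
[1] false OR false OR false = false
[2] false OR true OR true = true
[3.1] NOT false = true
[3] true OR true OR false = true
[4] false OR true OR true = true
[5.1] NOT true = false
[5] false OR true = true
[6] false OR true = true
[7.2] NOT false = true
[7] true OR true = true
[root] false AND true AND true AND true AND true AND true AND true = false
Overall: false → eliminated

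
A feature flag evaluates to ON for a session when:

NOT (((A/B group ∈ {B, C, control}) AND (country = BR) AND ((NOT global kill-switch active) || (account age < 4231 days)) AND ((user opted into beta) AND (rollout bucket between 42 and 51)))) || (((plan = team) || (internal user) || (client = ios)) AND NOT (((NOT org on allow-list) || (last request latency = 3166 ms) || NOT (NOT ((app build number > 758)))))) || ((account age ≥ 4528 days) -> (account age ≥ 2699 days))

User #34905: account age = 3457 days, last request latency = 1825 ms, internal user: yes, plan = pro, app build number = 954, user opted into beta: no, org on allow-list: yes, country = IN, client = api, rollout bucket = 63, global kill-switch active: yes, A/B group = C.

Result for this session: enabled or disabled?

Enabled

Atomic conditions:
  A/B group ∈ {B, C, control}: C is in the set → true
  country = BR: IN == BR is false
  NOT global kill-switch active: yes → false
  account age < 4231 days: 3457 < 4231 is true
  user opted into beta: no → false
  rollout bucket between 42 and 51: 63 in [42, 51] is false
  plan = team: pro == team is false
  internal user: yes → true
  client = ios: api == ios is false
  NOT org on allow-list: yes → false
  last request latency = 3166 ms: 1825 == 3166 is false
  app build number > 758: 954 > 758 is true
  account age ≥ 4528 days: 3457 ≥ 4528 is false
  account age ≥ 2699 days: 3457 ≥ 2699 is true
Combine:
[1.1.3] false OR true = true
[1.1.4] false AND false = false
[1.1] true AND false AND true AND false = false
[1] NOT false = true
[2.1] false OR true OR false = true
[2.2.1.3.1] NOT true = false
[2.2.1.3] NOT false = true
[2.2.1] false OR false OR true = true
[2.2] NOT true = false
[2] true AND false = false
[3] false → true (antecedent false ⇒ implication holds) = true
[root] true OR false OR true = true
Overall: true → enabled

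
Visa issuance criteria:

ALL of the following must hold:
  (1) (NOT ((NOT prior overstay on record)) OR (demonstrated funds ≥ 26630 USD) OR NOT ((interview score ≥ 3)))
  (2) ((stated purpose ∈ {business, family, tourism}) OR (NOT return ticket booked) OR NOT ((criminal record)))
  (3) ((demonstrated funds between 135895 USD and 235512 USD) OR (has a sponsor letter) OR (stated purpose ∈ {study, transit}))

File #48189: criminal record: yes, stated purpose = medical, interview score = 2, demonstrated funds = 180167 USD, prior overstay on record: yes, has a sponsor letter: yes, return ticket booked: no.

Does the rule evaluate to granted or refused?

Atomic conditions:
  NOT prior overstay on record: yes → false
  demonstrated funds ≥ 26630 USD: 180167 ≥ 26630 is true
  interview score ≥ 3: 2 ≥ 3 is false
  stated purpose ∈ {business, family, tourism}: medical is not in the set → false
  NOT return ticket booked: no → true
  criminal record: yes → true
  demonstrated funds between 135895 USD and 235512 USD: 180167 in [135895, 235512] is true
  has a sponsor letter: yes → true
  stated purpose ∈ {study, transit}: medical is not in the set → false
Combine:
[1.1] NOT false = true
[1.3] NOT false = true
[1] true OR true OR true = true
[2.3] NOT true = false
[2] false OR true OR false = true
[3] true OR true OR false = true
[root] true AND true AND true = true
Overall: true → granted

Granted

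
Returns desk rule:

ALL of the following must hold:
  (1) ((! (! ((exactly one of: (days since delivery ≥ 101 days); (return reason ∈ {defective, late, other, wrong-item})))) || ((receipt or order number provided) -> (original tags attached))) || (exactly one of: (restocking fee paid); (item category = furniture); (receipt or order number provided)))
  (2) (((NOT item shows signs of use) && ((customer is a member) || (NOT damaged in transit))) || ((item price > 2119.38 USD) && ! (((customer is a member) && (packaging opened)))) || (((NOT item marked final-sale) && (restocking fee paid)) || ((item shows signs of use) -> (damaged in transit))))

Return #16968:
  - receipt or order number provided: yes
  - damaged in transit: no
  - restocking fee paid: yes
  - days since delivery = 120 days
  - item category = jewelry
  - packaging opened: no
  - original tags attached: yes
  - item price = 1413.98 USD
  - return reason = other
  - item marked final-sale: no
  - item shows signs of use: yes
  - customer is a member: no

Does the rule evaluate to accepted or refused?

Atomic conditions:
  days since delivery ≥ 101 days: 120 ≥ 101 is true
  return reason ∈ {defective, late, other, wrong-item}: other is in the set → true
  receipt or order number provided: yes → true
  original tags attached: yes → true
  restocking fee paid: yes → true
  item category = furniture: jewelry == furniture is false
  NOT item shows signs of use: yes → false
  customer is a member: no → false
  NOT damaged in transit: no → true
  item price > 2119.38 USD: 1413.98 > 2119.38 is false
  packaging opened: no → false
  NOT item marked final-sale: no → true
  item shows signs of use: yes → true
  damaged in transit: no → false
Combine:
[1.1.1.1.1] exactly-one(true, true) = false
[1.1.1.1] NOT false = true
[1.1.1] NOT true = false
[1.1.2] true → true = true
[1.1] false OR true = true
[1.2] exactly-one(true, false, true) = false
[1] true OR false = true
[2.1.2] false OR true = true
[2.1] false AND true = false
[2.2.2.1] false AND false = false
[2.2.2] NOT false = true
[2.2] false AND true = false
[2.3.1] true AND true = true
[2.3.2] true → false = false
[2.3] true OR false = true
[2] false OR false OR true = true
[root] true AND true = true
Overall: true → accepted

Accepted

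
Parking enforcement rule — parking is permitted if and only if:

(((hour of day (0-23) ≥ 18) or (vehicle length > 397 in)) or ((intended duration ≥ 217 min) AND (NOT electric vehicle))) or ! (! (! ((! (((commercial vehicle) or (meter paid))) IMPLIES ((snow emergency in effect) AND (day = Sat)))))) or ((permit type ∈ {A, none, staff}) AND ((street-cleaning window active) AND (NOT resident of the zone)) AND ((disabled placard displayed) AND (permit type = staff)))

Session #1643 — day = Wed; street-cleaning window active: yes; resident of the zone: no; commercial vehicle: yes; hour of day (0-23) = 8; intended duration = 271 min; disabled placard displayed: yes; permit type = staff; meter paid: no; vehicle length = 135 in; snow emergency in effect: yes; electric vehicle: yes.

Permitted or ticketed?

Permitted

Atomic conditions:
  hour of day (0-23) ≥ 18: 8 ≥ 18 is false
  vehicle length > 397 in: 135 > 397 is false
  intended duration ≥ 217 min: 271 ≥ 217 is true
  NOT electric vehicle: yes → false
  commercial vehicle: yes → true
  meter paid: no → false
  snow emergency in effect: yes → true
  day = Sat: Wed == Sat is false
  permit type ∈ {A, none, staff}: staff is in the set → true
  street-cleaning window active: yes → true
  NOT resident of the zone: no → true
  disabled placard displayed: yes → true
  permit type = staff: staff == staff is true
Combine:
[1.1] false OR false = false
[1.2] true AND false = false
[1] false OR false = false
[2.1.1.1.1.1] true OR false = true
[2.1.1.1.1] NOT true = false
[2.1.1.1.2] true AND false = false
[2.1.1.1] false → false (antecedent false ⇒ implication holds) = true
[2.1.1] NOT true = false
[2.1] NOT false = true
[2] NOT true = false
[3.2] true AND true = true
[3.3] true AND true = true
[3] true AND true AND true = true
[root] false OR false OR true = true
Overall: true → permitted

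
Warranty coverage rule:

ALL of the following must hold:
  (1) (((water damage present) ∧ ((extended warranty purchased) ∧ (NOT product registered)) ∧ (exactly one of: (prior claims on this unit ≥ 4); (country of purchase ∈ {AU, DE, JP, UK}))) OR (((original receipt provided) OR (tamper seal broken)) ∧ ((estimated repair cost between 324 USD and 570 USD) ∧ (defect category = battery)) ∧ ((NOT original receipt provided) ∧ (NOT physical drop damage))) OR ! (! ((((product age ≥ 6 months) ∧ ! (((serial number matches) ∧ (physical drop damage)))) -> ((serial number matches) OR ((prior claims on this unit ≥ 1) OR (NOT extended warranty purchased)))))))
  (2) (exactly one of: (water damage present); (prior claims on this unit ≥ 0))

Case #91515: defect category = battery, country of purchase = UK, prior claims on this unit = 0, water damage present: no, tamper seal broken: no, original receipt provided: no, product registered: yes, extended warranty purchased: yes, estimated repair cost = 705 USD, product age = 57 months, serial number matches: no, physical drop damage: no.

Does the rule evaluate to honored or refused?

Refused

Atomic conditions:
  water damage present: no → false
  extended warranty purchased: yes → true
  NOT product registered: yes → false
  prior claims on this unit ≥ 4: 0 ≥ 4 is false
  country of purchase ∈ {AU, DE, JP, UK}: UK is in the set → true
  original receipt provided: no → false
  tamper seal broken: no → false
  estimated repair cost between 324 USD and 570 USD: 705 in [324, 570] is false
  defect category = battery: battery == battery is true
  NOT original receipt provided: no → true
  NOT physical drop damage: no → true
  product age ≥ 6 months: 57 ≥ 6 is true
  serial number matches: no → false
  physical drop damage: no → false
  prior claims on this unit ≥ 1: 0 ≥ 1 is false
  NOT extended warranty purchased: yes → false
  prior claims on this unit ≥ 0: 0 ≥ 0 is true
Combine:
[1.1.2] true AND false = false
[1.1.3] exactly-one(false, true) = true
[1.1] false AND false AND true = false
[1.2.1] false OR false = false
[1.2.2] false AND true = false
[1.2.3] true AND true = true
[1.2] false AND false AND true = false
[1.3.1.1.1.2.1] false AND false = false
[1.3.1.1.1.2] NOT false = true
[1.3.1.1.1] true AND true = true
[1.3.1.1.2.2] false OR false = false
[1.3.1.1.2] false OR false = false
[1.3.1.1] true → false = false
[1.3.1] NOT false = true
[1.3] NOT true = false
[1] false OR false OR false = false
[2] exactly-one(false, true) = true
[root] false AND true = false
Overall: false → refused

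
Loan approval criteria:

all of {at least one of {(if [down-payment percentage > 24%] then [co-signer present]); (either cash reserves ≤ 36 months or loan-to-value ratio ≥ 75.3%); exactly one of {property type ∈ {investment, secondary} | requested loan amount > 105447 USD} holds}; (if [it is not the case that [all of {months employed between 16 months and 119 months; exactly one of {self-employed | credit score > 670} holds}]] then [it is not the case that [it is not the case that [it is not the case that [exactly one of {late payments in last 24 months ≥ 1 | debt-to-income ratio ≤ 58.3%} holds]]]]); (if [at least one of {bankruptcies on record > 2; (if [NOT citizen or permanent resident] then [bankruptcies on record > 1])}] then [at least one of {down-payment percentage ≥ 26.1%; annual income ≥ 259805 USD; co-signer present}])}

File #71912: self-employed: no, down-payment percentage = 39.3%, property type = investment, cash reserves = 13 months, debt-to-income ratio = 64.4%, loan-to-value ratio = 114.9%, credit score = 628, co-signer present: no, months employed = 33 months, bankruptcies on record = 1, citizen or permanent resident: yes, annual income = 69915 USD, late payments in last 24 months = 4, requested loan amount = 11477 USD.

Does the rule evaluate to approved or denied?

Denied

Atomic conditions:
  down-payment percentage > 24%: 39.3 > 24 is true
  co-signer present: no → false
  cash reserves ≤ 36 months: 13 ≤ 36 is true
  loan-to-value ratio ≥ 75.3%: 114.9 ≥ 75.3 is true
  property type ∈ {investment, secondary}: investment is in the set → true
  requested loan amount > 105447 USD: 11477 > 105447 is false
  months employed between 16 months and 119 months: 33 in [16, 119] is true
  self-employed: no → false
  credit score > 670: 628 > 670 is false
  late payments in last 24 months ≥ 1: 4 ≥ 1 is true
  debt-to-income ratio ≤ 58.3%: 64.4 ≤ 58.3 is false
  bankruptcies on record > 2: 1 > 2 is false
  NOT citizen or permanent resident: yes → false
  bankruptcies on record > 1: 1 > 1 is false
  down-payment percentage ≥ 26.1%: 39.3 ≥ 26.1 is true
  annual income ≥ 259805 USD: 69915 ≥ 259805 is false
Combine:
[1.1] true → false = false
[1.2] true OR true = true
[1.3] exactly-one(true, false) = true
[1] false OR true OR true = true
[2.1.1.2] exactly-one(false, false) = false
[2.1.1] true AND false = false
[2.1] NOT false = true
[2.2.1.1.1] exactly-one(true, false) = true
[2.2.1.1] NOT true = false
[2.2.1] NOT false = true
[2.2] NOT true = false
[2] true → false = false
[3.1.2] false → false (antecedent false ⇒ implication holds) = true
[3.1] false OR true = true
[3.2] true OR false OR false = true
[3] true → true = true
[root] true AND false AND true = false
Overall: false → denied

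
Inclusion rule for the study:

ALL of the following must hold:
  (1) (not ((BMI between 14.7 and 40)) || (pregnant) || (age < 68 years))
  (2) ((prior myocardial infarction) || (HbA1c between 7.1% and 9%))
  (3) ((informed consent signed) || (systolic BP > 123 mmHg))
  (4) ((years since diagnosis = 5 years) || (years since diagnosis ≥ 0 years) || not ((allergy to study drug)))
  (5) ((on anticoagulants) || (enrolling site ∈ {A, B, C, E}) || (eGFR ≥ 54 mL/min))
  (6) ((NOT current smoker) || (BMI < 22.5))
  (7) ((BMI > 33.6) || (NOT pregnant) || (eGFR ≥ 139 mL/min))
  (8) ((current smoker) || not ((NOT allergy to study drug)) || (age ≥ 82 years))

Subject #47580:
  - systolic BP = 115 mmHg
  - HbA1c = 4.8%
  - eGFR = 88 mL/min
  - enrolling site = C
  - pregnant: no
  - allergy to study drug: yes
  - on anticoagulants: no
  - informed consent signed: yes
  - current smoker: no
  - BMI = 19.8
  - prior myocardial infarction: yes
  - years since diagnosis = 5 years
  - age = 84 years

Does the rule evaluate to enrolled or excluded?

Excluded

Atomic conditions:
  BMI between 14.7 and 40: 19.8 in [14.7, 40] is true
  pregnant: no → false
  age < 68 years: 84 < 68 is false
  prior myocardial infarction: yes → true
  HbA1c between 7.1% and 9%: 4.8 in [7.1, 9] is false
  informed consent signed: yes → true
  systolic BP > 123 mmHg: 115 > 123 is false
  years since diagnosis = 5 years: 5 == 5 is true
  years since diagnosis ≥ 0 years: 5 ≥ 0 is true
  allergy to study drug: yes → true
  on anticoagulants: no → false
  enrolling site ∈ {A, B, C, E}: C is in the set → true
  eGFR ≥ 54 mL/min: 88 ≥ 54 is true
  NOT current smoker: no → true
  BMI < 22.5: 19.8 < 22.5 is true
  BMI > 33.6: 19.8 > 33.6 is false
  NOT pregnant: no → true
  eGFR ≥ 139 mL/min: 88 ≥ 139 is false
  current smoker: no → false
  NOT allergy to study drug: yes → false
  age ≥ 82 years: 84 ≥ 82 is true
Combine:
[1.1] NOT true = false
[1] false OR false OR false = false
[2] true OR false = true
[3] true OR false = true
[4.3] NOT true = false
[4] true OR true OR false = true
[5] false OR true OR true = true
[6] true OR true = true
[7] false OR true OR false = true
[8.2] NOT false = true
[8] false OR true OR true = true
[root] false AND true AND true AND true AND true AND true AND true AND true = false
Overall: false → excluded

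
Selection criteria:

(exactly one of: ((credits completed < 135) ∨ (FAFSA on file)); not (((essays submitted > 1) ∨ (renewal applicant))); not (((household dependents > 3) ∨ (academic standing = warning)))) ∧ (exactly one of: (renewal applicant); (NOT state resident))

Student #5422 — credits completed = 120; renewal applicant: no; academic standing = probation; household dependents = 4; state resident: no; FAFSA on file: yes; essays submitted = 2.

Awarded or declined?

Awarded

Atomic conditions:
  credits completed < 135: 120 < 135 is true
  FAFSA on file: yes → true
  essays submitted > 1: 2 > 1 is true
  renewal applicant: no → false
  household dependents > 3: 4 > 3 is true
  academic standing = warning: probation == warning is false
  NOT state resident: no → true
Combine:
[1.1] true OR true = true
[1.2.1] true OR false = true
[1.2] NOT true = false
[1.3.1] true OR false = true
[1.3] NOT true = false
[1] exactly-one(true, false, false) = true
[2] exactly-one(false, true) = true
[root] true AND true = true
Overall: true → awarded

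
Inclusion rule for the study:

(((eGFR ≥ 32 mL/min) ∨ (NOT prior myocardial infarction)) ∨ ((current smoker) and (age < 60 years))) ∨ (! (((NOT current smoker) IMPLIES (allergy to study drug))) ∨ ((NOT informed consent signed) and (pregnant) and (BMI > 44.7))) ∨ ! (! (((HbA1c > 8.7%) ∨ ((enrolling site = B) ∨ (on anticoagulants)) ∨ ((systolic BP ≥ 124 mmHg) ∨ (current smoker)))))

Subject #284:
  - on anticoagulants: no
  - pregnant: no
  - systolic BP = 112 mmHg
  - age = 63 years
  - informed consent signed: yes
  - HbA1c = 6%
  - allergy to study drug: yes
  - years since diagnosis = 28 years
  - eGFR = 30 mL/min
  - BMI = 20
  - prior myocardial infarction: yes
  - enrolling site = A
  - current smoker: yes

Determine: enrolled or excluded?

Atomic conditions:
  eGFR ≥ 32 mL/min: 30 ≥ 32 is false
  NOT prior myocardial infarction: yes → false
  current smoker: yes → true
  age < 60 years: 63 < 60 is false
  NOT current smoker: yes → false
  allergy to study drug: yes → true
  NOT informed consent signed: yes → false
  pregnant: no → false
  BMI > 44.7: 20 > 44.7 is false
  HbA1c > 8.7%: 6 > 8.7 is false
  enrolling site = B: A == B is false
  on anticoagulants: no → false
  systolic BP ≥ 124 mmHg: 112 ≥ 124 is false
Combine:
[1.1] false OR false = false
[1.2] true AND false = false
[1] false OR false = false
[2.1.1] false → true (antecedent false ⇒ implication holds) = true
[2.1] NOT true = false
[2.2] false AND false AND false = false
[2] false OR false = false
[3.1.1.2] false OR false = false
[3.1.1.3] false OR true = true
[3.1.1] false OR false OR true = true
[3.1] NOT true = false
[3] NOT false = true
[root] false OR false OR true = true
Overall: true → enrolled

Enrolled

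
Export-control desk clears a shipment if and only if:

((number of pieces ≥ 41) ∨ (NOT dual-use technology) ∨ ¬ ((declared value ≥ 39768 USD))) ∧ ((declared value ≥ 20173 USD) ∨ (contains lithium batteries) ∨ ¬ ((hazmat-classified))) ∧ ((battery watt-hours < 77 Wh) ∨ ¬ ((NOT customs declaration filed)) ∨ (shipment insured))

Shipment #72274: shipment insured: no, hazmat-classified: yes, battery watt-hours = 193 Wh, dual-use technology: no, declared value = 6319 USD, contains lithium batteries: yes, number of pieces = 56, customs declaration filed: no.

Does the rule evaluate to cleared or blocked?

Atomic conditions:
  number of pieces ≥ 41: 56 ≥ 41 is true
  NOT dual-use technology: no → true
  declared value ≥ 39768 USD: 6319 ≥ 39768 is false
  declared value ≥ 20173 USD: 6319 ≥ 20173 is false
  contains lithium batteries: yes → true
  hazmat-classified: yes → true
  battery watt-hours < 77 Wh: 193 < 77 is false
  NOT customs declaration filed: no → true
  shipment insured: no → false
Combine:
[1.3] NOT false = true
[1] true OR true OR true = true
[2.3] NOT true = false
[2] false OR true OR false = true
[3.2] NOT true = false
[3] false OR false OR false = false
[root] true AND true AND false = false
Overall: false → blocked

Blocked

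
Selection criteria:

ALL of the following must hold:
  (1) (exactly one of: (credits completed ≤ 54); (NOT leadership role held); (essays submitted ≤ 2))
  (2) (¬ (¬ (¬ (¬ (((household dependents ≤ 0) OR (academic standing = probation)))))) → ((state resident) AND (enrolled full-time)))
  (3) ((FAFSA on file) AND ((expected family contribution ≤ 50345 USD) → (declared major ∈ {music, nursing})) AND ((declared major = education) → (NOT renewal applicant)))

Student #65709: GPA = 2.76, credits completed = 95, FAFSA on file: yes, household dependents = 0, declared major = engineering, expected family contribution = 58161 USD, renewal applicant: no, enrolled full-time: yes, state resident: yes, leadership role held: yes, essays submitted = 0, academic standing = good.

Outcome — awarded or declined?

Atomic conditions:
  credits completed ≤ 54: 95 ≤ 54 is false
  NOT leadership role held: yes → false
  essays submitted ≤ 2: 0 ≤ 2 is true
  household dependents ≤ 0: 0 ≤ 0 is true
  academic standing = probation: good == probation is false
  state resident: yes → true
  enrolled full-time: yes → true
  FAFSA on file: yes → true
  expected family contribution ≤ 50345 USD: 58161 ≤ 50345 is false
  declared major ∈ {music, nursing}: engineering is not in the set → false
  declared major = education: engineering == education is false
  NOT renewal applicant: no → true
Combine:
[1] exactly-one(false, false, true) = true
[2.1.1.1.1.1] true OR false = true
[2.1.1.1.1] NOT true = false
[2.1.1.1] NOT false = true
[2.1.1] NOT true = false
[2.1] NOT false = true
[2.2] true AND true = true
[2] true → true = true
[3.2] false → false (antecedent false ⇒ implication holds) = true
[3.3] false → true (antecedent false ⇒ implication holds) = true
[3] true AND true AND true = true
[root] true AND true AND true = true
Overall: true → awarded

Awarded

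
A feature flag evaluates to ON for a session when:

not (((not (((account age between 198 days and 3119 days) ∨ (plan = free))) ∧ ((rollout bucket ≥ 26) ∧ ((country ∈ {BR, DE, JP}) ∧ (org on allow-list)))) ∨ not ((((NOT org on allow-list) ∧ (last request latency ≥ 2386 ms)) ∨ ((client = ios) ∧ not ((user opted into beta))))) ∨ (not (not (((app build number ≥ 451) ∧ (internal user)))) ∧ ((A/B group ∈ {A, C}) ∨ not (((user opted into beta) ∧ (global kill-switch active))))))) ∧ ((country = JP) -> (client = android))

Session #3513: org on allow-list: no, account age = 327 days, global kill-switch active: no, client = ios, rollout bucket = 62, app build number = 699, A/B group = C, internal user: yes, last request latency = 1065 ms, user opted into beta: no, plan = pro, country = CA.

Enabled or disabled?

Atomic conditions:
  account age between 198 days and 3119 days: 327 in [198, 3119] is true
  plan = free: pro == free is false
  rollout bucket ≥ 26: 62 ≥ 26 is true
  country ∈ {BR, DE, JP}: CA is not in the set → false
  org on allow-list: no → false
  NOT org on allow-list: no → true
  last request latency ≥ 2386 ms: 1065 ≥ 2386 is false
  client = ios: ios == ios is true
  user opted into beta: no → false
  app build number ≥ 451: 699 ≥ 451 is true
  internal user: yes → true
  A/B group ∈ {A, C}: C is in the set → true
  global kill-switch active: no → false
  country = JP: CA == JP is false
  client = android: ios == android is false
Combine:
[1.1.1.1.1] true OR false = true
[1.1.1.1] NOT true = false
[1.1.1.2.2] false AND false = false
[1.1.1.2] true AND false = false
[1.1.1] false AND false = false
[1.1.2.1.1] true AND false = false
[1.1.2.1.2.2] NOT false = true
[1.1.2.1.2] true AND true = true
[1.1.2.1] false OR true = true
[1.1.2] NOT true = false
[1.1.3.1.1.1] true AND true = true
[1.1.3.1.1] NOT true = false
[1.1.3.1] NOT false = true
[1.1.3.2.2.1] false AND false = false
[1.1.3.2.2] NOT false = true
[1.1.3.2] true OR true = true
[1.1.3] true AND true = true
[1.1] false OR false OR true = true
[1] NOT true = false
[2] false → false (antecedent false ⇒ implication holds) = true
[root] false AND true = false
Overall: false → disabled

Disabled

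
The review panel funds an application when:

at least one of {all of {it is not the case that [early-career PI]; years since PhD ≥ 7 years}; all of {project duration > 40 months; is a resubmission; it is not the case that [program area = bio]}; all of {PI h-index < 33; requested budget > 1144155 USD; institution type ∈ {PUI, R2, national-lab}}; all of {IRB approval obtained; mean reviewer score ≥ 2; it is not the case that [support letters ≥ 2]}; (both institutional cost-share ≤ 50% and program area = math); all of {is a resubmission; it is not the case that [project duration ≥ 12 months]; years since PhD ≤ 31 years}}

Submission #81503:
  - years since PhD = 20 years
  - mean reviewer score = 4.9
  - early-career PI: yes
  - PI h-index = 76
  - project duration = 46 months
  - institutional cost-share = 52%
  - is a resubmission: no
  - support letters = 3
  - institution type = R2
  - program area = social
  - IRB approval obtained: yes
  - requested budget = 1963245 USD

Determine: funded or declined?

Atomic conditions:
  early-career PI: yes → true
  years since PhD ≥ 7 years: 20 ≥ 7 is true
  project duration > 40 months: 46 > 40 is true
  is a resubmission: no → false
  program area = bio: social == bio is false
  PI h-index < 33: 76 < 33 is false
  requested budget > 1144155 USD: 1963245 > 1144155 is true
  institution type ∈ {PUI, R2, national-lab}: R2 is in the set → true
  IRB approval obtained: yes → true
  mean reviewer score ≥ 2: 4.9 ≥ 2 is true
  support letters ≥ 2: 3 ≥ 2 is true
  institutional cost-share ≤ 50%: 52 ≤ 50 is false
  program area = math: social == math is false
  project duration ≥ 12 months: 46 ≥ 12 is true
  years since PhD ≤ 31 years: 20 ≤ 31 is true
Combine:
[1.1] NOT true = false
[1] false AND true = false
[2.3] NOT false = true
[2] true AND false AND true = false
[3] false AND true AND true = false
[4.3] NOT true = false
[4] true AND true AND false = false
[5] false AND false = false
[6.2] NOT true = false
[6] false AND false AND true = false
[root] false OR false OR false OR false OR false OR false = false
Overall: false → declined

Declined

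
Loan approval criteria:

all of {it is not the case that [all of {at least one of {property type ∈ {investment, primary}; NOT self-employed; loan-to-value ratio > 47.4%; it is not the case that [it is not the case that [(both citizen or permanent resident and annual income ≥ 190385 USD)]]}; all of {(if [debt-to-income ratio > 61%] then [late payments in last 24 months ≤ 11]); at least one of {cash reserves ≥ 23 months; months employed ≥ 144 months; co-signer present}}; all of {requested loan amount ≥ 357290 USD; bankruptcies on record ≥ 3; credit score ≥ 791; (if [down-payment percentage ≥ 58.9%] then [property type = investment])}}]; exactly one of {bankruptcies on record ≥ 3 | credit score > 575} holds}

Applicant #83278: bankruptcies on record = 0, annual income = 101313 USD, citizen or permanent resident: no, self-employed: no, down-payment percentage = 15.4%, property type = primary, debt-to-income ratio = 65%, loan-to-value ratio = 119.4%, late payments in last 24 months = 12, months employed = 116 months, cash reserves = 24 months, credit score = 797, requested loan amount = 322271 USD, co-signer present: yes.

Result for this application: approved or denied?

Approved

Atomic conditions:
  property type ∈ {investment, primary}: primary is in the set → true
  NOT self-employed: no → true
  loan-to-value ratio > 47.4%: 119.4 > 47.4 is true
  citizen or permanent resident: no → false
  annual income ≥ 190385 USD: 101313 ≥ 190385 is false
  debt-to-income ratio > 61%: 65 > 61 is true
  late payments in last 24 months ≤ 11: 12 ≤ 11 is false
  cash reserves ≥ 23 months: 24 ≥ 23 is true
  months employed ≥ 144 months: 116 ≥ 144 is false
  co-signer present: yes → true
  requested loan amount ≥ 357290 USD: 322271 ≥ 357290 is false
  bankruptcies on record ≥ 3: 0 ≥ 3 is false
  credit score ≥ 791: 797 ≥ 791 is true
  down-payment percentage ≥ 58.9%: 15.4 ≥ 58.9 is false
  property type = investment: primary == investment is false
  credit score > 575: 797 > 575 is true
Combine:
[1.1.1.4.1.1] false AND false = false
[1.1.1.4.1] NOT false = true
[1.1.1.4] NOT true = false
[1.1.1] true OR true OR true OR false = true
[1.1.2.1] true → false = false
[1.1.2.2] true OR false OR true = true
[1.1.2] false AND true = false
[1.1.3.4] false → false (antecedent false ⇒ implication holds) = true
[1.1.3] false AND false AND true AND true = false
[1.1] true AND false AND false = false
[1] NOT false = true
[2] exactly-one(false, true) = true
[root] true AND true = true
Overall: true → approved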